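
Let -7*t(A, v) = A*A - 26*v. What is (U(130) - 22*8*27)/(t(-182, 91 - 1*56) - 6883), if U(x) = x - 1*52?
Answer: 4674/11485 ≈ 0.40697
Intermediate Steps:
U(x) = -52 + x (U(x) = x - 52 = -52 + x)
t(A, v) = -A²/7 + 26*v/7 (t(A, v) = -(A*A - 26*v)/7 = -(A² - 26*v)/7 = -A²/7 + 26*v/7)
(U(130) - 22*8*27)/(t(-182, 91 - 1*56) - 6883) = ((-52 + 130) - 22*8*27)/((-⅐*(-182)² + 26*(91 - 1*56)/7) - 6883) = (78 - 176*27)/((-⅐*33124 + 26*(91 - 56)/7) - 6883) = (78 - 4752)/((-4732 + (26/7)*35) - 6883) = -4674/((-4732 + 130) - 6883) = -4674/(-4602 - 6883) = -4674/(-11485) = -4674*(-1/11485) = 4674/11485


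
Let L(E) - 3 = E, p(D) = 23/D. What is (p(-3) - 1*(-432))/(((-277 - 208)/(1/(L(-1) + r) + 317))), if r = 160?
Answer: -13074983/47142 ≈ -277.35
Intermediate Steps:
L(E) = 3 + E
(p(-3) - 1*(-432))/(((-277 - 208)/(1/(L(-1) + r) + 317))) = (23/(-3) - 1*(-432))/(((-277 - 208)/(1/((3 - 1) + 160) + 317))) = (23*(-⅓) + 432)/((-485/(1/(2 + 160) + 317))) = (-23/3 + 432)/((-485/(1/162 + 317))) = 1273/(3*((-485/(1/162 + 317)))) = 1273/(3*((-485/51355/162))) = 1273/(3*((-485*162/51355))) = 1273/(3*(-15714/10271)) = (1273/3)*(-10271/15714) = -13074983/47142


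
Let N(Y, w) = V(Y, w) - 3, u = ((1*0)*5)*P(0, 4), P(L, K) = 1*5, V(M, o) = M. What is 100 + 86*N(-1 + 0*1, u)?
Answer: -244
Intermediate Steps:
P(L, K) = 5
u = 0 (u = ((1*0)*5)*5 = (0*5)*5 = 0*5 = 0)
N(Y, w) = -3 + Y (N(Y, w) = Y - 3 = -3 + Y)
100 + 86*N(-1 + 0*1, u) = 100 + 86*(-3 + (-1 + 0*1)) = 100 + 86*(-3 + (-1 + 0)) = 100 + 86*(-3 - 1) = 100 + 86*(-4) = 100 - 344 = -244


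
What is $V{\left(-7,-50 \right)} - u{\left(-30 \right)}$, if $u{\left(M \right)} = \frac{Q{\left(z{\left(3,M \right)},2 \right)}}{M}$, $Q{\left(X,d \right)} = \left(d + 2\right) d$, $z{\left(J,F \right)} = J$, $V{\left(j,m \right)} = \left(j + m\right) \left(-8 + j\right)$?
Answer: $\frac{12829}{15} \approx 855.27$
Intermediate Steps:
$V{\left(j,m \right)} = \left(-8 + j\right) \left(j + m\right)$
$Q{\left(X,d \right)} = d \left(2 + d\right)$ ($Q{\left(X,d \right)} = \left(2 + d\right) d = d \left(2 + d\right)$)
$u{\left(M \right)} = \frac{8}{M}$ ($u{\left(M \right)} = \frac{2 \left(2 + 2\right)}{M} = \frac{2 \cdot 4}{M} = \frac{8}{M}$)
$V{\left(-7,-50 \right)} - u{\left(-30 \right)} = \left(\left(-7\right)^{2} - -56 - -400 - -350\right) - \frac{8}{-30} = \left(49 + 56 + 400 + 350\right) - 8 \left(- \frac{1}{30}\right) = 855 - - \frac{4}{15} = 855 + \frac{4}{15} = \frac{12829}{15}$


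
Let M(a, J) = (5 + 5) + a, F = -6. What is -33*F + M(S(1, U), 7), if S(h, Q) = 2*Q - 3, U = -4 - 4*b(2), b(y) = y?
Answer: 181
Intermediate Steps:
U = -12 (U = -4 - 4*2 = -4 - 8 = -12)
S(h, Q) = -3 + 2*Q
M(a, J) = 10 + a
-33*F + M(S(1, U), 7) = -33*(-6) + (10 + (-3 + 2*(-12))) = 198 + (10 + (-3 - 24)) = 198 + (10 - 27) = 198 - 17 = 181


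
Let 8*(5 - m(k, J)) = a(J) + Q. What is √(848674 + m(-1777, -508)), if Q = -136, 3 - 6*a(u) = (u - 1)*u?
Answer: √122987931/12 ≈ 924.17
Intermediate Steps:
a(u) = ½ - u*(-1 + u)/6 (a(u) = ½ - (u - 1)*u/6 = ½ - (-1 + u)*u/6 = ½ - u*(-1 + u)/6)
m(k, J) = 351/16 - J/48 + J²/48 (m(k, J) = 5 - ((½ - J²/6 + J/6) - 136)/8 = 5 - (-271/2 - J²/6 + J/6)/8 = 5 + (271/16 - J/48 + J²/48) = 351/16 - J/48 + J²/48)
√(848674 + m(-1777, -508)) = √(848674 + (351/16 - 1/48*(-508) + (1/48)*(-508)²)) = √(848674 + (351/16 + 127/12 + (1/48)*258064)) = √(848674 + (351/16 + 127/12 + 16129/3)) = √(848674 + 259625/48) = √(40995977/48) = √122987931/12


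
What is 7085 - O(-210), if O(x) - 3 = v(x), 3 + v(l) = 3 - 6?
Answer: 7088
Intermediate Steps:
v(l) = -6 (v(l) = -3 + (3 - 6) = -3 - 3 = -6)
O(x) = -3 (O(x) = 3 - 6 = -3)
7085 - O(-210) = 7085 - 1*(-3) = 7085 + 3 = 7088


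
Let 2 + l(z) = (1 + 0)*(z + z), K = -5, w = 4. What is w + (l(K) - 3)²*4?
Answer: 904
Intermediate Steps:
l(z) = -2 + 2*z (l(z) = -2 + (1 + 0)*(z + z) = -2 + 1*(2*z) = -2 + 2*z)
w + (l(K) - 3)²*4 = 4 + ((-2 + 2*(-5)) - 3)²*4 = 4 + ((-2 - 10) - 3)²*4 = 4 + (-12 - 3)²*4 = 4 + (-15)²*4 = 4 + 225*4 = 4 + 900 = 904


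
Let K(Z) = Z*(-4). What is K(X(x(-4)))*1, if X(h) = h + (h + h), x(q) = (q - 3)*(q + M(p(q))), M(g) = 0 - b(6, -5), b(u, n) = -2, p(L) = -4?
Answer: -168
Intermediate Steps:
M(g) = 2 (M(g) = 0 - 1*(-2) = 0 + 2 = 2)
x(q) = (-3 + q)*(2 + q) (x(q) = (q - 3)*(q + 2) = (-3 + q)*(2 + q))
X(h) = 3*h (X(h) = h + 2*h = 3*h)
K(Z) = -4*Z
K(X(x(-4)))*1 = -12*(-6 + (-4)² - 1*(-4))*1 = -12*(-6 + 16 + 4)*1 = -12*14*1 = -4*42*1 = -168*1 = -168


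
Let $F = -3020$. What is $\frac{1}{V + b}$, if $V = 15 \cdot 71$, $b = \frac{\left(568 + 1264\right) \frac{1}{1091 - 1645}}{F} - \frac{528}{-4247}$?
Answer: $\frac{888196345}{946040503268} \approx 0.00093886$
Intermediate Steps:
$b = \frac{111395843}{888196345}$ ($b = \frac{\left(568 + 1264\right) \frac{1}{1091 - 1645}}{-3020} - \frac{528}{-4247} = \frac{1832}{-554} \left(- \frac{1}{3020}\right) - - \frac{528}{4247} = 1832 \left(- \frac{1}{554}\right) \left(- \frac{1}{3020}\right) + \frac{528}{4247} = \left(- \frac{916}{277}\right) \left(- \frac{1}{3020}\right) + \frac{528}{4247} = \frac{229}{209135} + \frac{528}{4247} = \frac{111395843}{888196345} \approx 0.12542$)
$V = 1065$
$\frac{1}{V + b} = \frac{1}{1065 + \frac{111395843}{888196345}} = \frac{1}{\frac{946040503268}{888196345}} = \frac{888196345}{946040503268}$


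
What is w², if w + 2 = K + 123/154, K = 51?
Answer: 58813561/23716 ≈ 2479.9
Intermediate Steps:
w = 7669/154 (w = -2 + (51 + 123/154) = -2 + 7977/154 = 7669/154 ≈ 49.799)
w² = (7669/154)² = 58813561/23716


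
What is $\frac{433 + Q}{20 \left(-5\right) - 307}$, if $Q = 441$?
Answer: $- \frac{874}{407} \approx -2.1474$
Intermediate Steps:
$\frac{433 + Q}{20 \left(-5\right) - 307} = \frac{433 + 441}{20 \left(-5\right) - 307} = \frac{874}{-100 - 307} = \frac{874}{-407} = 874 \left(- \frac{1}{407}\right) = - \frac{874}{407}$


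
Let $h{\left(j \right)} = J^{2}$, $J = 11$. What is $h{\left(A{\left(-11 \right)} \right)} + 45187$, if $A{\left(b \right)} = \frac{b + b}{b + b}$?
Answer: $45308$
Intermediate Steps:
$A{\left(b \right)} = 1$ ($A{\left(b \right)} = \frac{2 b}{2 b} = 2 b \frac{1}{2 b} = 1$)
$h{\left(j \right)} = 121$ ($h{\left(j \right)} = 11^{2} = 121$)
$h{\left(A{\left(-11 \right)} \right)} + 45187 = 121 + 45187 = 45308$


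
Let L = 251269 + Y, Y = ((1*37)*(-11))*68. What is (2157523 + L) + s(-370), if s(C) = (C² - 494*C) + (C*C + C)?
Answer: 2837326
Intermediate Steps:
s(C) = -493*C + 2*C² (s(C) = (C² - 494*C) + (C² + C) = (C² - 494*C) + (C + C²) = -493*C + 2*C²)
Y = -27676 (Y = (37*(-11))*68 = -407*68 = -27676)
L = 223593 (L = 251269 - 27676 = 223593)
(2157523 + L) + s(-370) = (2157523 + 223593) - 370*(-493 + 2*(-370)) = 2381116 - 370*(-493 - 740) = 2381116 - 370*(-1233) = 2381116 + 456210 = 2837326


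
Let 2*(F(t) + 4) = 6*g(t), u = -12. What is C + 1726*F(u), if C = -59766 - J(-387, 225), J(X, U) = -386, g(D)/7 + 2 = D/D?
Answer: -102530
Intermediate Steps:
g(D) = -7 (g(D) = -14 + 7*(D/D) = -14 + 7*1 = -14 + 7 = -7)
F(t) = -25 (F(t) = -4 + (6*(-7))/2 = -4 + (½)*(-42) = -4 - 21 = -25)
C = -59380 (C = -59766 - 1*(-386) = -59766 + 386 = -59380)
C + 1726*F(u) = -59380 + 1726*(-25) = -59380 - 43150 = -102530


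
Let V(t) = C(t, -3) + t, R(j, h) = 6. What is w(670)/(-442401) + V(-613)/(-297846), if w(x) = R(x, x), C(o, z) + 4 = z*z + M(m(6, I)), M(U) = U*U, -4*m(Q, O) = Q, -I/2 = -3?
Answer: 354929773/175689824328 ≈ 0.0020202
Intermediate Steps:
I = 6 (I = -2*(-3) = 6)
m(Q, O) = -Q/4
M(U) = U²
C(o, z) = -7/4 + z² (C(o, z) = -4 + (z*z + (-¼*6)²) = -4 + (z² + (-3/2)²) = -4 + (z² + 9/4) = -4 + (9/4 + z²) = -7/4 + z²)
w(x) = 6
V(t) = 29/4 + t (V(t) = (-7/4 + (-3)²) + t = (-7/4 + 9) + t = 29/4 + t)
w(670)/(-442401) + V(-613)/(-297846) = 6/(-442401) + (29/4 - 613)/(-297846) = 6*(-1/442401) - 2423/4*(-1/297846) = -2/147467 + 2423/1191384 = 354929773/175689824328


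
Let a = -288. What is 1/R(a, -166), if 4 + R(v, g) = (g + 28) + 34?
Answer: -1/108 ≈ -0.0092593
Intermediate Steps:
R(v, g) = 58 + g (R(v, g) = -4 + ((g + 28) + 34) = -4 + ((28 + g) + 34) = -4 + (62 + g) = 58 + g)
1/R(a, -166) = 1/(58 - 166) = 1/(-108) = -1/108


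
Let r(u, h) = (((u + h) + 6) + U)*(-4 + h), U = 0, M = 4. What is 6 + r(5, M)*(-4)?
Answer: 6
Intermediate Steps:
r(u, h) = (-4 + h)*(6 + h + u) (r(u, h) = (((u + h) + 6) + 0)*(-4 + h) = (((h + u) + 6) + 0)*(-4 + h) = ((6 + h + u) + 0)*(-4 + h) = (6 + h + u)*(-4 + h) = (-4 + h)*(6 + h + u))
6 + r(5, M)*(-4) = 6 + (-24 + 4**2 - 4*5 + 2*4 + 4*5)*(-4) = 6 + (-24 + 16 - 20 + 8 + 20)*(-4) = 6 + 0*(-4) = 6 + 0 = 6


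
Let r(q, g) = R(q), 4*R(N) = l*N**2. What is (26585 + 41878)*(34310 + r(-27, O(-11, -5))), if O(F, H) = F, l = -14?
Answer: 4348564371/2 ≈ 2.1743e+9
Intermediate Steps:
R(N) = -7*N**2/2 (R(N) = (-14*N**2)/4 = -7*N**2/2)
r(q, g) = -7*q**2/2
(26585 + 41878)*(34310 + r(-27, O(-11, -5))) = (26585 + 41878)*(34310 - 7/2*(-27)**2) = 68463*(34310 - 7/2*729) = 68463*(34310 - 5103/2) = 68463*(63517/2) = 4348564371/2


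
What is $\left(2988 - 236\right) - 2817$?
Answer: $-65$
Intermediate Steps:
$\left(2988 - 236\right) - 2817 = 2752 - 2817 = -65$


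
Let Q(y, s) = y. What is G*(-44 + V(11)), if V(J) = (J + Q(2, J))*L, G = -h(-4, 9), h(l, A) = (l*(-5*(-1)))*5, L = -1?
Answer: -5700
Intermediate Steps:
h(l, A) = 25*l (h(l, A) = (l*5)*5 = (5*l)*5 = 25*l)
G = 100 (G = -25*(-4) = -1*(-100) = 100)
V(J) = -2 - J (V(J) = (J + 2)*(-1) = (2 + J)*(-1) = -2 - J)
G*(-44 + V(11)) = 100*(-44 + (-2 - 1*11)) = 100*(-44 + (-2 - 11)) = 100*(-44 - 13) = 100*(-57) = -5700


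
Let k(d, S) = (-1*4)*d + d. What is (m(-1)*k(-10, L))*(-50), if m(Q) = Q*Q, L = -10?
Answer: -1500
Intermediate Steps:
m(Q) = Q²
k(d, S) = -3*d (k(d, S) = -4*d + d = -3*d)
(m(-1)*k(-10, L))*(-50) = ((-1)²*(-3*(-10)))*(-50) = (1*30)*(-50) = 30*(-50) = -1500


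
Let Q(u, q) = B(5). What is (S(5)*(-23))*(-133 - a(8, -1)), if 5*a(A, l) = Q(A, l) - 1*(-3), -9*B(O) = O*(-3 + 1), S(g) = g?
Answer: 138506/9 ≈ 15390.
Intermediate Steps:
B(O) = 2*O/9 (B(O) = -O*(-3 + 1)/9 = -O*(-2)/9 = -(-2)*O/9 = 2*O/9)
Q(u, q) = 10/9 (Q(u, q) = (2/9)*5 = 10/9)
a(A, l) = 37/45 (a(A, l) = (10/9 - 1*(-3))/5 = (10/9 + 3)/5 = (1/5)*(37/9) = 37/45)
(S(5)*(-23))*(-133 - a(8, -1)) = (5*(-23))*(-133 - 1*37/45) = -115*(-133 - 37/45) = -115*(-6022/45) = 138506/9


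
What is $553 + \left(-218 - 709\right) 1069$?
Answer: $-990410$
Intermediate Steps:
$553 + \left(-218 - 709\right) 1069 = 553 - 990963 = -990410$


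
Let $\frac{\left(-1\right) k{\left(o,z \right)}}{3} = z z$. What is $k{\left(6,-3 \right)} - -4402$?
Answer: $4375$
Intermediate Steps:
$k{\left(o,z \right)} = - 3 z^{2}$ ($k{\left(o,z \right)} = - 3 z z = - 3 z^{2}$)
$k{\left(6,-3 \right)} - -4402 = - 3 \left(-3\right)^{2} - -4402 = \left(-3\right) 9 + 4402 = -27 + 4402 = 4375$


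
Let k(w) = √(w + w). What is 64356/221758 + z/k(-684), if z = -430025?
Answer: 32178/110879 + 430025*I*√38/228 ≈ 0.29021 + 11627.0*I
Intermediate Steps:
k(w) = √2*√w (k(w) = √(2*w) = √2*√w)
64356/221758 + z/k(-684) = 64356/221758 - 430025*(-I*√38/228) = 64356*(1/221758) - 430025*(-I*√38/228) = 32178/110879 - 430025*(-I*√38/228) = 32178/110879 - (-430025)*I*√38/228 = 32178/110879 + 430025*I*√38/228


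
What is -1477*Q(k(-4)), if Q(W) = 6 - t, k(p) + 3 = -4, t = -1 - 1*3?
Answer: -14770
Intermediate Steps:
t = -4 (t = -1 - 3 = -4)
k(p) = -7 (k(p) = -3 - 4 = -7)
Q(W) = 10 (Q(W) = 6 - 1*(-4) = 6 + 4 = 10)
-1477*Q(k(-4)) = -1477*10 = -14770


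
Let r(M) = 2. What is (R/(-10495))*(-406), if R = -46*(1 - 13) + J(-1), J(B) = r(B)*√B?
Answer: 224112/10495 + 812*I/10495 ≈ 21.354 + 0.07737*I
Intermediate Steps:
J(B) = 2*√B
R = 552 + 2*I (R = -46*(1 - 13) + 2*√(-1) = -46*(-12) + 2*I = 552 + 2*I ≈ 552.0 + 2.0*I)
(R/(-10495))*(-406) = ((552 + 2*I)/(-10495))*(-406) = ((552 + 2*I)*(-1/10495))*(-406) = (-552/10495 - 2*I/10495)*(-406) = 224112/10495 + 812*I/10495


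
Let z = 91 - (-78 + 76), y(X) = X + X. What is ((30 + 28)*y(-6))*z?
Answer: -64728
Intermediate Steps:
y(X) = 2*X
z = 93 (z = 91 - 1*(-2) = 91 + 2 = 93)
((30 + 28)*y(-6))*z = ((30 + 28)*(2*(-6)))*93 = (58*(-12))*93 = -696*93 = -64728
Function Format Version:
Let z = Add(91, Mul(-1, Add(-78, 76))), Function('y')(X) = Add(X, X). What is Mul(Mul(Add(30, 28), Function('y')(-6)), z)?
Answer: -64728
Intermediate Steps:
Function('y')(X) = Mul(2, X)
z = 93 (z = Add(91, Mul(-1, -2)) = Add(91, 2) = 93)
Mul(Mul(Add(30, 28), Function('y')(-6)), z) = Mul(Mul(Add(30, 28), Mul(2, -6)), 93) = Mul(Mul(58, -12), 93) = Mul(-696, 93) = -64728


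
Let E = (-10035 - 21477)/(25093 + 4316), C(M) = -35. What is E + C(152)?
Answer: -353609/9803 ≈ -36.072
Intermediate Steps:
E = -10504/9803 (E = -31512/29409 = -31512*1/29409 = -10504/9803 ≈ -1.0715)
E + C(152) = -10504/9803 - 35 = -353609/9803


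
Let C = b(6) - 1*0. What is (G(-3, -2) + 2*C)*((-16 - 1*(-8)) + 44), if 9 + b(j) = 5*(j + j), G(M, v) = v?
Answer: 3600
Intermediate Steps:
b(j) = -9 + 10*j (b(j) = -9 + 5*(j + j) = -9 + 5*(2*j) = -9 + 10*j)
C = 51 (C = (-9 + 10*6) - 1*0 = (-9 + 60) + 0 = 51 + 0 = 51)
(G(-3, -2) + 2*C)*((-16 - 1*(-8)) + 44) = (-2 + 2*51)*((-16 - 1*(-8)) + 44) = (-2 + 102)*((-16 + 8) + 44) = 100*(-8 + 44) = 100*36 = 3600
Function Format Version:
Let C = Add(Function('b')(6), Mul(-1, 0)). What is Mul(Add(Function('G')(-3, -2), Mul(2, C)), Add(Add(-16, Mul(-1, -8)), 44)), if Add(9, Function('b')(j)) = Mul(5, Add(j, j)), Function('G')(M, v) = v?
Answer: 3600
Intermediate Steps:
Function('b')(j) = Add(-9, Mul(10, j)) (Function('b')(j) = Add(-9, Mul(5, Add(j, j))) = Add(-9, Mul(5, Mul(2, j))) = Add(-9, Mul(10, j)))
C = 51 (C = Add(Add(-9, Mul(10, 6)), Mul(-1, 0)) = Add(Add(-9, 60), 0) = Add(51, 0) = 51)
Mul(Add(Function('G')(-3, -2), Mul(2, C)), Add(Add(-16, Mul(-1, -8)), 44)) = Mul(Add(-2, Mul(2, 51)), Add(Add(-16, Mul(-1, -8)), 44)) = Mul(Add(-2, 102), Add(Add(-16, 8), 44)) = Mul(100, Add(-8, 44)) = Mul(100, 36) = 3600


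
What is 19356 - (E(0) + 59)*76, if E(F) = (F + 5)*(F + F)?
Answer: 14872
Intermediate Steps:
E(F) = 2*F*(5 + F) (E(F) = (5 + F)*(2*F) = 2*F*(5 + F))
19356 - (E(0) + 59)*76 = 19356 - (2*0*(5 + 0) + 59)*76 = 19356 - (2*0*5 + 59)*76 = 19356 - (0 + 59)*76 = 19356 - 59*76 = 19356 - 1*4484 = 19356 - 4484 = 14872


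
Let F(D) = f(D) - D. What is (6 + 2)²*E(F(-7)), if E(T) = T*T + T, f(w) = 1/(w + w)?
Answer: 172272/49 ≈ 3515.8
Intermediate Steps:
f(w) = 1/(2*w)
F(D) = 1/(2*D) - D
E(T) = T + T² (E(T) = T² + T = T + T²)
(6 + 2)²*E(F(-7)) = (6 + 2)²*(((½)/(-7) - 1*(-7))*(1 + ((½)/(-7) - 1*(-7)))) = 8²*(((½)*(-⅐) + 7)*(1 + ((½)*(-⅐) + 7))) = 64*((-1/14 + 7)*(1 + (-1/14 + 7))) = 64*(97*(1 + 97/14)/14) = 64*((97/14)*(111/14)) = 64*(10767/196) = 172272/49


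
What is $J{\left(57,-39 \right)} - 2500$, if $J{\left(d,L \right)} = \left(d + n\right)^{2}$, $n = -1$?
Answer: $636$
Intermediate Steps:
$J{\left(d,L \right)} = \left(-1 + d\right)^{2}$ ($J{\left(d,L \right)} = \left(d - 1\right)^{2} = \left(-1 + d\right)^{2}$)
$J{\left(57,-39 \right)} - 2500 = \left(-1 + 57\right)^{2} - 2500 = 56^{2} - 2500 = 3136 - 2500 = 636$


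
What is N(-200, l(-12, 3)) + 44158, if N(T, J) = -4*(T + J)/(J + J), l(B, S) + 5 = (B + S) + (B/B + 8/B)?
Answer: 1809196/41 ≈ 44127.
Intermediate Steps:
l(B, S) = -4 + B + S + 8/B (l(B, S) = -5 + ((B + S) + (B/B + 8/B)) = -5 + ((B + S) + (1 + 8/B)) = -5 + (1 + B + S + 8/B) = -4 + B + S + 8/B)
N(T, J) = -2*(J + T)/J (N(T, J) = -4*(J + T)/(2*J) = -4*(J + T)*1/(2*J) = -2*(J + T)/J)
N(-200, l(-12, 3)) + 44158 = (-2 - 2*(-200)/(-4 - 12 + 3 + 8/(-12))) + 44158 = (-2 - 2*(-200)/(-4 - 12 + 3 + 8*(-1/12))) + 44158 = (-2 - 2*(-200)/(-4 - 12 + 3 - 2/3)) + 44158 = (-2 - 2*(-200)/(-41/3)) + 44158 = (-2 - 2*(-200)*(-3/41)) + 44158 = (-2 - 1200/41) + 44158 = -1282/41 + 44158 = 1809196/41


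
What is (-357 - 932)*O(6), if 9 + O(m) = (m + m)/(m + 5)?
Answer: 112143/11 ≈ 10195.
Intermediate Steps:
O(m) = -9 + 2*m/(5 + m) (O(m) = -9 + (m + m)/(m + 5) = -9 + (2*m)/(5 + m) = -9 + 2*m/(5 + m))
(-357 - 932)*O(6) = (-357 - 932)*((-45 - 7*6)/(5 + 6)) = -1289*(-45 - 42)/11 = -1289*(-87)/11 = -1289*(-87/11) = 112143/11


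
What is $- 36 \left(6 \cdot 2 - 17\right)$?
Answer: $180$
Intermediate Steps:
$- 36 \left(6 \cdot 2 - 17\right) = - 36 \left(12 - 17\right) = \left(-36\right) \left(-5\right) = 180$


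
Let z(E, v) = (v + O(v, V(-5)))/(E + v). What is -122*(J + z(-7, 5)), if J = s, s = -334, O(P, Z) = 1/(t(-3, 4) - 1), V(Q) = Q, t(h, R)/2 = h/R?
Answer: 205143/5 ≈ 41029.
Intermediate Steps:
t(h, R) = 2*h/R (t(h, R) = 2*(h/R) = 2*h/R)
O(P, Z) = -⅖ (O(P, Z) = 1/(2*(-3)/4 - 1) = 1/(2*(-3)*(¼) - 1) = 1/(-3/2 - 1) = 1/(-5/2) = -⅖)
z(E, v) = (-⅖ + v)/(E + v) (z(E, v) = (v - ⅖)/(E + v) = (-⅖ + v)/(E + v))
J = -334
-122*(J + z(-7, 5)) = -122*(-334 + (-⅖ + 5)/(-7 + 5)) = -122*(-334 + (23/5)/(-2)) = -122*(-334 - ½*23/5) = -122*(-334 - 23/10) = -122*(-3363/10) = 205143/5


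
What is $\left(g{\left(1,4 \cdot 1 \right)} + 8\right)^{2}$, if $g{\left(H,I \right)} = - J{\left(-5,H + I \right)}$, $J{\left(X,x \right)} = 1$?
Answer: $49$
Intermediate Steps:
$g{\left(H,I \right)} = -1$ ($g{\left(H,I \right)} = \left(-1\right) 1 = -1$)
$\left(g{\left(1,4 \cdot 1 \right)} + 8\right)^{2} = \left(-1 + 8\right)^{2} = 7^{2} = 49$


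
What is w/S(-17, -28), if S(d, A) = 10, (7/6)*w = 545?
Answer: 327/7 ≈ 46.714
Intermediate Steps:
w = 3270/7 (w = (6/7)*545 = 3270/7 ≈ 467.14)
w/S(-17, -28) = (3270/7)/10 = (3270/7)*(⅒) = 327/7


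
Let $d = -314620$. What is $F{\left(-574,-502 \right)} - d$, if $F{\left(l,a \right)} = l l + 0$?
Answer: $644096$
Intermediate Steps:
$F{\left(l,a \right)} = l^{2}$ ($F{\left(l,a \right)} = l^{2} + 0 = l^{2}$)
$F{\left(-574,-502 \right)} - d = \left(-574\right)^{2} - -314620 = 329476 + 314620 = 644096$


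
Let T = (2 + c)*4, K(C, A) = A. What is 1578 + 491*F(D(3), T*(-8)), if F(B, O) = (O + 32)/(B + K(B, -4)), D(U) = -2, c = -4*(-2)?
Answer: 25146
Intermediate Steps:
c = 8
T = 40 (T = (2 + 8)*4 = 10*4 = 40)
F(B, O) = (32 + O)/(-4 + B) (F(B, O) = (O + 32)/(B - 4) = (32 + O)/(-4 + B))
1578 + 491*F(D(3), T*(-8)) = 1578 + 491*((32 + 40*(-8))/(-4 - 2)) = 1578 + 491*((32 - 320)/(-6)) = 1578 + 491*(-⅙*(-288)) = 1578 + 491*48 = 1578 + 23568 = 25146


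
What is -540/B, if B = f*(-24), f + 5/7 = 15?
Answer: 63/40 ≈ 1.5750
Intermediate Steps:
f = 100/7 (f = -5/7 + 15 = 100/7 ≈ 14.286)
B = -2400/7 (B = (100/7)*(-24) = -2400/7 ≈ -342.86)
-540/B = -540/(-2400/7) = -540*(-7/2400) = 63/40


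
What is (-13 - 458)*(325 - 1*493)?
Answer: 79128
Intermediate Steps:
(-13 - 458)*(325 - 1*493) = -471*(325 - 493) = -471*(-168) = 79128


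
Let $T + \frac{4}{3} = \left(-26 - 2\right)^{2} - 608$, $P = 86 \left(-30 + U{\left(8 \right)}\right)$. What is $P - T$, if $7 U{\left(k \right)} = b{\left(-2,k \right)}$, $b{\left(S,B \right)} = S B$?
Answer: $- \frac{61976}{21} \approx -2951.2$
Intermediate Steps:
$b{\left(S,B \right)} = B S$
$U{\left(k \right)} = - \frac{2 k}{7}$ ($U{\left(k \right)} = \frac{k \left(-2\right)}{7} = \frac{\left(-2\right) k}{7} = - \frac{2 k}{7}$)
$P = - \frac{19436}{7}$ ($P = 86 \left(-30 - \frac{16}{7}\right) = 86 \left(- \frac{226}{7}\right) = - \frac{19436}{7} \approx -2776.6$)
$T = \frac{524}{3}$ ($T = - \frac{4}{3} + \left(\left(-26 - 2\right)^{2} - 608\right) = - \frac{4}{3} - \left(608 - \left(-28\right)^{2}\right) = - \frac{4}{3} + \left(784 - 608\right) = - \frac{4}{3} + 176 = \frac{524}{3} \approx 174.67$)
$P - T = - \frac{19436}{7} - \frac{524}{3} = - \frac{61976}{21}$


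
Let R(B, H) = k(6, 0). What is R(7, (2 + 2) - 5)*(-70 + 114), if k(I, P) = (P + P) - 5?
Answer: -220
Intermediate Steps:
k(I, P) = -5 + 2*P (k(I, P) = 2*P - 5 = -5 + 2*P)
R(B, H) = -5 (R(B, H) = -5 + 2*0 = -5 + 0 = -5)
R(7, (2 + 2) - 5)*(-70 + 114) = -5*(-70 + 114) = -5*44 = -220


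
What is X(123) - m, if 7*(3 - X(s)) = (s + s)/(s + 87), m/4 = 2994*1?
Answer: -2933426/245 ≈ -11973.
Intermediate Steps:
m = 11976 (m = 4*(2994*1) = 4*2994 = 11976)
X(s) = 3 - 2*s/(7*(87 + s)) (X(s) = 3 - (s + s)/(7*(s + 87)) = 3 - 2*s/(7*(87 + s)))
X(123) - m = (1827 + 19*123)/(7*(87 + 123)) - 1*11976 = (⅐)*(1827 + 2337)/210 - 11976 = (⅐)*(1/210)*4164 - 11976 = 694/245 - 11976 = -2933426/245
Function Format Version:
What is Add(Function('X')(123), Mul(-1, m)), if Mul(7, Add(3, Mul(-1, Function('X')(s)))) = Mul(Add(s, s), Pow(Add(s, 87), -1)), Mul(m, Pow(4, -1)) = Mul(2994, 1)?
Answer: Rational(-2933426, 245) ≈ -11973.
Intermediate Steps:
m = 11976 (m = Mul(4, Mul(2994, 1)) = Mul(4, 2994) = 11976)
Function('X')(s) = Add(3, Mul(Rational(-2, 7), s, Pow(Add(87, s), -1))) (Function('X')(s) = Add(3, Mul(Rational(-1, 7), Mul(Add(s, s), Pow(Add(s, 87), -1)))) = Add(3, Mul(Rational(-1, 7), Mul(Mul(2, s), Pow(Add(87, s), -1)))) = Add(3, Mul(Rational(-1, 7), Mul(2, s, Pow(Add(87, s), -1)))) = Add(3, Mul(Rational(-2, 7), s, Pow(Add(87, s), -1))))
Add(Function('X')(123), Mul(-1, m)) = Add(Mul(Rational(1, 7), Pow(Add(87, 123), -1), Add(1827, Mul(19, 123))), Mul(-1, 11976)) = Add(Mul(Rational(1, 7), Pow(210, -1), Add(1827, 2337)), -11976) = Add(Mul(Rational(1, 7), Rational(1, 210), 4164), -11976) = Add(Rational(694, 245), -11976) = Rational(-2933426, 245)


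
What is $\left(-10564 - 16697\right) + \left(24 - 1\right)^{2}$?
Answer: $-26732$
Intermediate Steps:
$\left(-10564 - 16697\right) + \left(24 - 1\right)^{2} = -27261 + 23^{2} = -27261 + 529 = -26732$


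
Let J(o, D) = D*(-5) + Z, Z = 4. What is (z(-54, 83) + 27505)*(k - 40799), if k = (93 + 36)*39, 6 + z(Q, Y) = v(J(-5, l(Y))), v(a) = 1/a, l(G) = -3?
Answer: -18688136176/19 ≈ -9.8359e+8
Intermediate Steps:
J(o, D) = 4 - 5*D (J(o, D) = D*(-5) + 4 = -5*D + 4 = 4 - 5*D)
z(Q, Y) = -113/19 (z(Q, Y) = -6 + 1/(4 - 5*(-3)) = -6 + 1/(4 + 15) = -6 + 1/19 = -113/19)
k = 5031 (k = 129*39 = 5031)
(z(-54, 83) + 27505)*(k - 40799) = (-113/19 + 27505)*(5031 - 40799) = (522482/19)*(-35768) = -18688136176/19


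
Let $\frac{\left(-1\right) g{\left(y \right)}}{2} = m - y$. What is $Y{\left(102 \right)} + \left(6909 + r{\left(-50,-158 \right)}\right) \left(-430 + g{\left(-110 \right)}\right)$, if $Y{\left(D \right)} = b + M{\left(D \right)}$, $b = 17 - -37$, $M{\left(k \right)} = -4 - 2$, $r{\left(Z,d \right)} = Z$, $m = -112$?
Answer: $-2921886$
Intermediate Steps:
$M{\left(k \right)} = -6$ ($M{\left(k \right)} = -4 - 2 = -6$)
$b = 54$ ($b = 17 + 37 = 54$)
$g{\left(y \right)} = 224 + 2 y$ ($g{\left(y \right)} = - 2 \left(-112 - y\right) = 224 + 2 y$)
$Y{\left(D \right)} = 48$ ($Y{\left(D \right)} = 54 - 6 = 48$)
$Y{\left(102 \right)} + \left(6909 + r{\left(-50,-158 \right)}\right) \left(-430 + g{\left(-110 \right)}\right) = 48 + \left(6909 - 50\right) \left(-430 + \left(224 + 2 \left(-110\right)\right)\right) = 48 + 6859 \left(-430 + \left(224 - 220\right)\right) = 48 + 6859 \left(-430 + 4\right) = 48 + 6859 \left(-426\right) = 48 - 2921934 = -2921886$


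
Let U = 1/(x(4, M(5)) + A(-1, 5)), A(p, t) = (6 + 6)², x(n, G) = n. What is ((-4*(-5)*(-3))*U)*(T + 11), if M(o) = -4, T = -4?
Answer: -105/37 ≈ -2.8378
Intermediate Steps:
A(p, t) = 144 (A(p, t) = 12² = 144)
U = 1/148 (U = 1/(4 + 144) = 1/148 ≈ 0.0067568)
((-4*(-5)*(-3))*U)*(T + 11) = ((-4*(-5)*(-3))*(1/148))*(-4 + 11) = ((20*(-3))*(1/148))*7 = -60*1/148*7 = -15/37*7 = -105/37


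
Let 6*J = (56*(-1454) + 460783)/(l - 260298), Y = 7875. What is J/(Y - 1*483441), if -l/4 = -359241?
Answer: -42151/373054895304 ≈ -1.1299e-7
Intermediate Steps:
l = 1436964 (l = -4*(-359241) = 1436964)
J = 42151/784444 (J = ((56*(-1454) + 460783)/(1436964 - 260298))/6 = ((-81424 + 460783)/1176666)/6 = (379359*(1/1176666))/6 = (⅙)*(126453/392222) = 42151/784444 ≈ 0.053734)
J/(Y - 1*483441) = 42151/(784444*(7875 - 1*483441)) = 42151/(784444*(7875 - 483441)) = (42151/784444)/(-475566) = (42151/784444)*(-1/475566) = -42151/373054895304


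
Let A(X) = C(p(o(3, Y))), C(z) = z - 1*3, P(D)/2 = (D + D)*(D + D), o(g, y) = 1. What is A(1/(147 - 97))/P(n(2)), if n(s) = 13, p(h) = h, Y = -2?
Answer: -1/676 ≈ -0.0014793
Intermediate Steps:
P(D) = 8*D² (P(D) = 2*((D + D)*(D + D)) = 2*((2*D)*(2*D)) = 2*(4*D²) = 8*D²)
C(z) = -3 + z (C(z) = z - 3 = -3 + z)
A(X) = -2 (A(X) = -3 + 1 = -2)
A(1/(147 - 97))/P(n(2)) = -2/(8*13²) = -2/(8*169) = -2/1352 = -2*1/1352 = -1/676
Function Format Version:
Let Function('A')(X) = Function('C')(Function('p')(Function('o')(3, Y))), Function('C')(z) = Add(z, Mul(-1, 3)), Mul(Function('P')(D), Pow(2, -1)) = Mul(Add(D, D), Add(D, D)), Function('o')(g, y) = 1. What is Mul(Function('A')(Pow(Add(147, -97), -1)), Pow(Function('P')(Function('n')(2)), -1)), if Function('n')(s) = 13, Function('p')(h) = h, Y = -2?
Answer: Rational(-1, 676) ≈ -0.0014793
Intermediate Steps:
Function('P')(D) = Mul(8, Pow(D, 2)) (Function('P')(D) = Mul(2, Mul(Add(D, D), Add(D, D))) = Mul(2, Mul(Mul(2, D), Mul(2, D))) = Mul(2, Mul(4, Pow(D, 2))) = Mul(8, Pow(D, 2)))
Function('C')(z) = Add(-3, z) (Function('C')(z) = Add(z, -3) = Add(-3, z))
Function('A')(X) = -2 (Function('A')(X) = Add(-3, 1) = -2)
Mul(Function('A')(Pow(Add(147, -97), -1)), Pow(Function('P')(Function('n')(2)), -1)) = Mul(-2, Pow(Mul(8, Pow(13, 2)), -1)) = Mul(-2, Pow(Mul(8, 169), -1)) = Mul(-2, Pow(1352, -1)) = Mul(-2, Rational(1, 1352)) = Rational(-1, 676)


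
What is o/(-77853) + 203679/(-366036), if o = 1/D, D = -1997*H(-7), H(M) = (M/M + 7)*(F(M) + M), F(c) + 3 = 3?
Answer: -147776866145885/265573048598088 ≈ -0.55645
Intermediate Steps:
F(c) = 0 (F(c) = -3 + 3 = 0)
H(M) = 8*M (H(M) = (M/M + 7)*(0 + M) = (1 + 7)*M = 8*M)
D = 111832 (D = -15976*(-7) = -1997*(-56) = 111832)
o = 1/111832 ≈ 8.9420e-6
o/(-77853) + 203679/(-366036) = (1/111832)/(-77853) + 203679/(-366036) = (1/111832)*(-1/77853) + 203679*(-1/366036) = -1/8706456696 - 67893/122012 = -147776866145885/265573048598088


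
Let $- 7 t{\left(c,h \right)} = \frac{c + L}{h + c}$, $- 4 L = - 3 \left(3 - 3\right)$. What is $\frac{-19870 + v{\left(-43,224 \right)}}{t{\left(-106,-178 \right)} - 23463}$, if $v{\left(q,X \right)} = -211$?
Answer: $\frac{19960514}{23322275} \approx 0.85586$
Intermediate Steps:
$L = 0$ ($L = - \frac{\left(-3\right) \left(3 - 3\right)}{4} = - \frac{\left(-3\right) 0}{4} = \left(- \frac{1}{4}\right) 0 = 0$)
$t{\left(c,h \right)} = - \frac{c}{7 \left(c + h\right)}$ ($t{\left(c,h \right)} = - \frac{\left(c + 0\right) \frac{1}{h + c}}{7} = - \frac{c \frac{1}{c + h}}{7} = - \frac{c}{7 \left(c + h\right)}$)
$\frac{-19870 + v{\left(-43,224 \right)}}{t{\left(-106,-178 \right)} - 23463} = \frac{-19870 - 211}{\left(-1\right) \left(-106\right) \frac{1}{7 \left(-106\right) + 7 \left(-178\right)} - 23463} = - \frac{20081}{\left(-1\right) \left(-106\right) \frac{1}{-742 - 1246} - 23463} = - \frac{20081}{\left(-1\right) \left(-106\right) \frac{1}{-1988} - 23463} = - \frac{20081}{\left(-1\right) \left(-106\right) \left(- \frac{1}{1988}\right) - 23463} = - \frac{20081}{- \frac{53}{994} - 23463} = - \frac{20081}{- \frac{23322275}{994}} = \left(-20081\right) \left(- \frac{994}{23322275}\right) = \frac{19960514}{23322275}$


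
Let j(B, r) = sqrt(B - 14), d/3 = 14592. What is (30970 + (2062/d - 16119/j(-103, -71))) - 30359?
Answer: 13374599/21888 + 5373*I*sqrt(13)/13 ≈ 611.05 + 1490.2*I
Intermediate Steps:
d = 43776 (d = 3*14592 = 43776)
j(B, r) = sqrt(-14 + B)
(30970 + (2062/d - 16119/j(-103, -71))) - 30359 = (30970 + (2062/43776 - 16119/sqrt(-14 - 103))) - 30359 = (30970 + (2062*(1/43776) - 16119*(-I*sqrt(13)/39))) - 30359 = (30970 + (1031/21888 - 16119*(-I*sqrt(13)/39))) - 30359 = (30970 + (1031/21888 - (-5373)*I*sqrt(13)/13)) - 30359 = (30970 + (1031/21888 + 5373*I*sqrt(13)/13)) - 30359 = (677872391/21888 + 5373*I*sqrt(13)/13) - 30359 = 13374599/21888 + 5373*I*sqrt(13)/13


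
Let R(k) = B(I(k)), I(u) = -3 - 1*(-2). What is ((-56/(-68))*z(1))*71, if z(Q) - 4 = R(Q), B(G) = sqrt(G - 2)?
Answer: 3976/17 + 994*I*sqrt(3)/17 ≈ 233.88 + 101.27*I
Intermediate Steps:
I(u) = -1 (I(u) = -3 + 2 = -1)
B(G) = sqrt(-2 + G)
R(k) = I*sqrt(3) (R(k) = sqrt(-2 - 1) = sqrt(-3) = I*sqrt(3))
z(Q) = 4 + I*sqrt(3)
((-56/(-68))*z(1))*71 = ((-56/(-68))*(4 + I*sqrt(3)))*71 = ((-56*(-1/68))*(4 + I*sqrt(3)))*71 = (14*(4 + I*sqrt(3))/17)*71 = (56/17 + 14*I*sqrt(3)/17)*71 = 3976/17 + 994*I*sqrt(3)/17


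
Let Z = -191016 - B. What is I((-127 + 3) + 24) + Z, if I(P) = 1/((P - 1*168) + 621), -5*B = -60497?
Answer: -358498676/1765 ≈ -2.0312e+5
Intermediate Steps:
B = 60497/5 (B = -1/5*(-60497) = 60497/5 ≈ 12099.)
I(P) = 1/(453 + P) (I(P) = 1/((P - 168) + 621) = 1/((-168 + P) + 621) = 1/(453 + P))
Z = -1015577/5 (Z = -191016 - 1*60497/5 = -191016 - 60497/5 = -1015577/5 ≈ -2.0312e+5)
I((-127 + 3) + 24) + Z = 1/(453 + ((-127 + 3) + 24)) - 1015577/5 = 1/(453 + (-124 + 24)) - 1015577/5 = 1/(453 - 100) - 1015577/5 = 1/353 - 1015577/5 = -358498676/1765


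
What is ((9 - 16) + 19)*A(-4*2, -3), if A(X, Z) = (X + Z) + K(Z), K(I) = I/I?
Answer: -120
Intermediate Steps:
K(I) = 1
A(X, Z) = 1 + X + Z (A(X, Z) = (X + Z) + 1 = 1 + X + Z)
((9 - 16) + 19)*A(-4*2, -3) = ((9 - 16) + 19)*(1 - 4*2 - 3) = (-7 + 19)*(1 - 8 - 3) = 12*(-10) = -120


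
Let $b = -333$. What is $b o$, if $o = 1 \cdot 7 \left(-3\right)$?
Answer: $6993$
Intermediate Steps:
$o = -21$ ($o = 7 \left(-3\right) = -21$)
$b o = \left(-333\right) \left(-21\right) = 6993$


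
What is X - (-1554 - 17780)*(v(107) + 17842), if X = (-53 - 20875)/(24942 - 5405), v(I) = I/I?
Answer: 6739807070866/19537 ≈ 3.4498e+8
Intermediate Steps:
v(I) = 1
X = -20928/19537 ≈ -1.0712
X - (-1554 - 17780)*(v(107) + 17842) = -20928/19537 - (-1554 - 17780)*(1 + 17842) = -20928/19537 - (-19334)*17843 = -20928/19537 - 1*(-344976562) = -20928/19537 + 344976562 = 6739807070866/19537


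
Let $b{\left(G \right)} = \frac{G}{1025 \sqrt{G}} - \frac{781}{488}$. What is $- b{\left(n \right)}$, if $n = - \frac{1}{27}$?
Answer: $\frac{781}{488} - \frac{i \sqrt{3}}{9225} \approx 1.6004 - 0.00018776 i$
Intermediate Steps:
$n = - \frac{1}{27}$ ($n = \left(-1\right) \frac{1}{27} = - \frac{1}{27} \approx -0.037037$)
$b{\left(G \right)} = - \frac{781}{488} + \frac{\sqrt{G}}{1025}$ ($b{\left(G \right)} = G \frac{1}{1025 \sqrt{G}} - \frac{781}{488} = \frac{\sqrt{G}}{1025} - \frac{781}{488} = - \frac{781}{488} + \frac{\sqrt{G}}{1025}$)
$- b{\left(n \right)} = - (- \frac{781}{488} + \frac{\sqrt{- \frac{1}{27}}}{1025}) = - (- \frac{781}{488} + \frac{\frac{1}{9} i \sqrt{3}}{1025}) = - (- \frac{781}{488} + \frac{i \sqrt{3}}{9225}) = \frac{781}{488} - \frac{i \sqrt{3}}{9225}$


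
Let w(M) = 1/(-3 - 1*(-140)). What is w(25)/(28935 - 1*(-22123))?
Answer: 1/6994946 ≈ 1.4296e-7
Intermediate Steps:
w(M) = 1/137 (w(M) = 1/(-3 + 140) = 1/137)
w(25)/(28935 - 1*(-22123)) = 1/(137*(28935 - 1*(-22123))) = 1/(137*(28935 + 22123)) = (1/137)/51058 = (1/137)*(1/51058) = 1/6994946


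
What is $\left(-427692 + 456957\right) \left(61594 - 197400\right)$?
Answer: $-3974362590$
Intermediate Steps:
$\left(-427692 + 456957\right) \left(61594 - 197400\right) = 29265 \left(-135806\right) = -3974362590$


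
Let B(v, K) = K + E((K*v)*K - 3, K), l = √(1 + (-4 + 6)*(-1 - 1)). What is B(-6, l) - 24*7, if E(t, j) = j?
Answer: -168 + 2*I*√3 ≈ -168.0 + 3.4641*I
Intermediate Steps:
l = I*√3 (l = √(1 + 2*(-2)) = √(1 - 4) = √(-3) = I*√3 ≈ 1.732*I)
B(v, K) = 2*K (B(v, K) = K + K = 2*K)
B(-6, l) - 24*7 = 2*(I*√3) - 24*7 = 2*I*√3 - 168 = -168 + 2*I*√3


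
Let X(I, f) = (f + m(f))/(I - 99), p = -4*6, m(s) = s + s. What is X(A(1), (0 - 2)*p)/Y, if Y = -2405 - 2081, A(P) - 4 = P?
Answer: 36/105421 ≈ 0.00034149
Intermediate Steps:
m(s) = 2*s
p = -24
A(P) = 4 + P
X(I, f) = 3*f/(-99 + I) (X(I, f) = (f + 2*f)/(I - 99) = (3*f)/(-99 + I) = 3*f/(-99 + I))
Y = -4486
X(A(1), (0 - 2)*p)/Y = (3*((0 - 2)*(-24))/(-99 + (4 + 1)))/(-4486) = (3*(-2*(-24))/(-99 + 5))*(-1/4486) = (3*48/(-94))*(-1/4486) = (3*48*(-1/94))*(-1/4486) = -72/47*(-1/4486) = 36/105421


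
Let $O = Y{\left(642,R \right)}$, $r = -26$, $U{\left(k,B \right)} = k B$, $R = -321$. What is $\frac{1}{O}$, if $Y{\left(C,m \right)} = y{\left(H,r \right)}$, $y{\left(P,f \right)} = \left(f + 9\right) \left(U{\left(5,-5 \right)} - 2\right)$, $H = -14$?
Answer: $\frac{1}{459} \approx 0.0021787$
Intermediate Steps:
$U{\left(k,B \right)} = B k$
$y{\left(P,f \right)} = -243 - 27 f$ ($y{\left(P,f \right)} = \left(f + 9\right) \left(\left(-5\right) 5 - 2\right) = \left(9 + f\right) \left(-25 - 2\right) = \left(9 + f\right) \left(-27\right) = -243 - 27 f$)
$Y{\left(C,m \right)} = 459$ ($Y{\left(C,m \right)} = -243 - -702 = -243 + 702 = 459$)
$O = 459$
$\frac{1}{O} = \frac{1}{459}$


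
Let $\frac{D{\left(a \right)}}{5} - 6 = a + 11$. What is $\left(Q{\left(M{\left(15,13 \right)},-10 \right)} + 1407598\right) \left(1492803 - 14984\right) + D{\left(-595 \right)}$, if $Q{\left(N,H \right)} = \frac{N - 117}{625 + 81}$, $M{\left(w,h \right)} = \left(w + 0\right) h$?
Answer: $\frac{734301855887757}{353} \approx 2.0802 \cdot 10^{12}$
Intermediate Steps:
$M{\left(w,h \right)} = h w$ ($M{\left(w,h \right)} = w h = h w$)
$Q{\left(N,H \right)} = - \frac{117}{706} + \frac{N}{706}$ ($Q{\left(N,H \right)} = \frac{-117 + N}{706} = \left(-117 + N\right) \frac{1}{706} = - \frac{117}{706} + \frac{N}{706}$)
$D{\left(a \right)} = 85 + 5 a$ ($D{\left(a \right)} = 30 + 5 \left(a + 11\right) = 30 + 5 \left(11 + a\right) = 30 + \left(55 + 5 a\right) = 85 + 5 a$)
$\left(Q{\left(M{\left(15,13 \right)},-10 \right)} + 1407598\right) \left(1492803 - 14984\right) + D{\left(-595 \right)} = \left(\left(- \frac{117}{706} + \frac{13 \cdot 15}{706}\right) + 1407598\right) \left(1492803 - 14984\right) + \left(85 + 5 \left(-595\right)\right) = \left(\left(- \frac{117}{706} + \frac{1}{706} \cdot 195\right) + 1407598\right) 1477819 + \left(85 - 2975\right) = \left(\left(- \frac{117}{706} + \frac{195}{706}\right) + 1407598\right) 1477819 - 2890 = \left(\frac{39}{353} + 1407598\right) 1477819 - 2890 = \frac{496882133}{353} \cdot 1477819 - 2890 = \frac{734301856907927}{353} - 2890 = \frac{734301855887757}{353}$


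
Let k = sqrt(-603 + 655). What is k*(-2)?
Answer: -4*sqrt(13) ≈ -14.422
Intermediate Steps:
k = 2*sqrt(13) (k = sqrt(52) = 2*sqrt(13) ≈ 7.2111)
k*(-2) = (2*sqrt(13))*(-2) = -4*sqrt(13)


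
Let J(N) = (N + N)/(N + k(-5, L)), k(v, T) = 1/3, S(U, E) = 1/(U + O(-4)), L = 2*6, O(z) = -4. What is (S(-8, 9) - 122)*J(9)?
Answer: -13185/56 ≈ -235.45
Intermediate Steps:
L = 12
S(U, E) = 1/(-4 + U) (S(U, E) = 1/(U - 4) = 1/(-4 + U))
k(v, T) = 1/3
J(N) = 2*N/(1/3 + N) (J(N) = (N + N)/(N + 1/3) = (2*N)/(1/3 + N) = 2*N/(1/3 + N))
(S(-8, 9) - 122)*J(9) = (1/(-4 - 8) - 122)*(6*9/(1 + 3*9)) = (1/(-12) - 122)*(6*9/(1 + 27)) = (-1/12 - 122)*(6*9/28) = -1465*9/(2*28) = -1465/12*27/14 = -13185/56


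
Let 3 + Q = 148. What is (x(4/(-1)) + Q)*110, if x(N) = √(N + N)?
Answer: 15950 + 220*I*√2 ≈ 15950.0 + 311.13*I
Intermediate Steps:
Q = 145 (Q = -3 + 148 = 145)
x(N) = √2*√N (x(N) = √(2*N) = √2*√N)
(x(4/(-1)) + Q)*110 = (√2*√(4/(-1)) + 145)*110 = (√2*√(4*(-1)) + 145)*110 = (√2*√(-4) + 145)*110 = (√2*(2*I) + 145)*110 = (2*I*√2 + 145)*110 = (145 + 2*I*√2)*110 = 15950 + 220*I*√2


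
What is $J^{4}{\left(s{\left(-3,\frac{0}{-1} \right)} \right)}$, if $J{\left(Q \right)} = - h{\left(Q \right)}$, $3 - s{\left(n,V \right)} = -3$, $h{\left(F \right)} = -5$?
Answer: $625$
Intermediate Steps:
$s{\left(n,V \right)} = 6$ ($s{\left(n,V \right)} = 3 - -3 = 3 + 3 = 6$)
$J{\left(Q \right)} = 5$ ($J{\left(Q \right)} = \left(-1\right) \left(-5\right) = 5$)
$J^{4}{\left(s{\left(-3,\frac{0}{-1} \right)} \right)} = 5^{4} = 625$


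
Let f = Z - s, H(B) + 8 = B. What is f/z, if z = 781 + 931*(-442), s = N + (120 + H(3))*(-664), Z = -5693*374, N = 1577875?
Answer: 3630697/410721 ≈ 8.8398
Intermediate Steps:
H(B) = -8 + B
Z = -2129182
s = 1501515 (s = 1577875 + (120 + (-8 + 3))*(-664) = 1577875 + (120 - 5)*(-664) = 1577875 + 115*(-664) = 1577875 - 76360 = 1501515)
f = -3630697 (f = -2129182 - 1*1501515 = -2129182 - 1501515 = -3630697)
z = -410721 (z = 781 - 411502 = -410721)
f/z = -3630697/(-410721) = -3630697*(-1/410721) = 3630697/410721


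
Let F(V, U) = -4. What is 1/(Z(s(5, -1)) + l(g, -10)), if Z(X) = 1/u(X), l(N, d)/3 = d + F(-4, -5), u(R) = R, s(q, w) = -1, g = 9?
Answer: -1/43 ≈ -0.023256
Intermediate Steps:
l(N, d) = -12 + 3*d (l(N, d) = 3*(d - 4) = 3*(-4 + d) = -12 + 3*d)
Z(X) = 1/X
1/(Z(s(5, -1)) + l(g, -10)) = 1/(1/(-1) + (-12 + 3*(-10))) = 1/(-1 + (-12 - 30)) = 1/(-1 - 42) = 1/(-43) = -1/43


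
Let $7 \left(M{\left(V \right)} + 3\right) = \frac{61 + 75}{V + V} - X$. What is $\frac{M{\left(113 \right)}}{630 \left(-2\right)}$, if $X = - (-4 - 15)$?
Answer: $\frac{53}{11865} \approx 0.0044669$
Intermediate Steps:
$X = 19$ ($X = - (-4 - 15) = \left(-1\right) \left(-19\right) = 19$)
$M{\left(V \right)} = - \frac{40}{7} + \frac{68}{7 V}$ ($M{\left(V \right)} = -3 + \frac{\frac{61 + 75}{V + V} - 19}{7} = -3 + \frac{\frac{136}{2 V} - 19}{7} = -3 + \frac{136 \frac{1}{2 V} - 19}{7} = -3 + \frac{\frac{68}{V} - 19}{7} = -3 + \frac{-19 + \frac{68}{V}}{7} = -3 - \left(\frac{19}{7} - \frac{68}{7 V}\right) = - \frac{40}{7} + \frac{68}{7 V}$)
$\frac{M{\left(113 \right)}}{630 \left(-2\right)} = \frac{\frac{4}{7} \cdot \frac{1}{113} \left(17 - 1130\right)}{630 \left(-2\right)} = \frac{\frac{4}{7} \cdot \frac{1}{113} \left(17 - 1130\right)}{-1260} = \frac{4}{7} \cdot \frac{1}{113} \left(-1113\right) \left(- \frac{1}{1260}\right) = \left(- \frac{636}{113}\right) \left(- \frac{1}{1260}\right) = \frac{53}{11865}$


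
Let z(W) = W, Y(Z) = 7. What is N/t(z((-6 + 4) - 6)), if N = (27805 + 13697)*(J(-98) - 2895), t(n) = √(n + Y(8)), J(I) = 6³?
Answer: 111183858*I ≈ 1.1118e+8*I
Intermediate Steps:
J(I) = 216
t(n) = √(7 + n) (t(n) = √(n + 7) = √(7 + n))
N = -111183858 (N = (27805 + 13697)*(216 - 2895) = 41502*(-2679) = -111183858)
N/t(z((-6 + 4) - 6)) = -111183858/√(7 + ((-6 + 4) - 6)) = -111183858/√(7 + (-2 - 6)) = -111183858/√(7 - 8) = -111183858*(-I) = -(-111183858)*I = 111183858*I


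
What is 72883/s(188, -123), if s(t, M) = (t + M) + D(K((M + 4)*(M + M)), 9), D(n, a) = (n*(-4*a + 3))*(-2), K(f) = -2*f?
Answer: -72883/3864103 ≈ -0.018862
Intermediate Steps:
D(n, a) = -2*n*(3 - 4*a) (D(n, a) = (n*(3 - 4*a))*(-2) = -2*n*(3 - 4*a))
s(t, M) = M + t - 264*M*(4 + M) (s(t, M) = (t + M) + 2*(-2*(M + 4)*(M + M))*(-3 + 4*9) = (M + t) + 2*(-2*(4 + M)*2*M)*(-3 + 36) = (M + t) + 2*(-4*M*(4 + M))*33 = (M + t) - 264*M*(4 + M) = M + t - 264*M*(4 + M))
72883/s(188, -123) = 72883/(-123 + 188 - 264*(-123)*(4 - 123)) = 72883/(-123 + 188 - 264*(-123)*(-119)) = 72883/(-123 + 188 - 3864168) = 72883/(-3864103) = 72883*(-1/3864103) = -72883/3864103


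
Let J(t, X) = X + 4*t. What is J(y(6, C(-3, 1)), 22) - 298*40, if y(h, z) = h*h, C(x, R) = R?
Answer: -11754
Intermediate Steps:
y(h, z) = h²
J(y(6, C(-3, 1)), 22) - 298*40 = (22 + 4*6²) - 298*40 = (22 + 4*36) - 11920 = (22 + 144) - 11920 = 166 - 11920 = -11754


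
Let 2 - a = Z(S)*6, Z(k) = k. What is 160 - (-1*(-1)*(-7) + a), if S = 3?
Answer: 183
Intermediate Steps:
a = -16 (a = 2 - 3*6 = 2 - 1*18 = 2 - 18 = -16)
160 - (-1*(-1)*(-7) + a) = 160 - (-1*(-1)*(-7) - 16) = 160 - (1*(-7) - 16) = 160 - (-7 - 16) = 160 - 1*(-23) = 160 + 23 = 183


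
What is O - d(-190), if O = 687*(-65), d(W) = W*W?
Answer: -80755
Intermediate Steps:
d(W) = W²
O = -44655
O - d(-190) = -44655 - 1*(-190)² = -44655 - 1*36100 = -44655 - 36100 = -80755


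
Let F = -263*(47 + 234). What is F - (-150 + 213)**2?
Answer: -77872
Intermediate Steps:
F = -73903 (F = -263*281 = -73903)
F - (-150 + 213)**2 = -73903 - (-150 + 213)**2 = -73903 - 1*63**2 = -73903 - 1*3969 = -73903 - 3969 = -77872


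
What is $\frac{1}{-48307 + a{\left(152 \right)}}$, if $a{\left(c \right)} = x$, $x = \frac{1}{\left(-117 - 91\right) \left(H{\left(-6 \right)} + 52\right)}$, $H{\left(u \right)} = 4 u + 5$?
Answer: $- \frac{6864}{331579249} \approx -2.0701 \cdot 10^{-5}$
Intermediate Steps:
$H{\left(u \right)} = 5 + 4 u$
$x = - \frac{1}{6864}$ ($x = \frac{1}{\left(-117 - 91\right) \left(\left(5 + 4 \left(-6\right)\right) + 52\right)} = \frac{1}{\left(-208\right) \left(\left(5 - 24\right) + 52\right)} = \frac{1}{\left(-208\right) \left(-19 + 52\right)} = \frac{1}{\left(-208\right) 33} = \frac{1}{-6864} = - \frac{1}{6864} \approx -0.00014569$)
$a{\left(c \right)} = - \frac{1}{6864}$
$\frac{1}{-48307 + a{\left(152 \right)}} = \frac{1}{-48307 - \frac{1}{6864}} = \frac{1}{- \frac{331579249}{6864}} = - \frac{6864}{331579249}$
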